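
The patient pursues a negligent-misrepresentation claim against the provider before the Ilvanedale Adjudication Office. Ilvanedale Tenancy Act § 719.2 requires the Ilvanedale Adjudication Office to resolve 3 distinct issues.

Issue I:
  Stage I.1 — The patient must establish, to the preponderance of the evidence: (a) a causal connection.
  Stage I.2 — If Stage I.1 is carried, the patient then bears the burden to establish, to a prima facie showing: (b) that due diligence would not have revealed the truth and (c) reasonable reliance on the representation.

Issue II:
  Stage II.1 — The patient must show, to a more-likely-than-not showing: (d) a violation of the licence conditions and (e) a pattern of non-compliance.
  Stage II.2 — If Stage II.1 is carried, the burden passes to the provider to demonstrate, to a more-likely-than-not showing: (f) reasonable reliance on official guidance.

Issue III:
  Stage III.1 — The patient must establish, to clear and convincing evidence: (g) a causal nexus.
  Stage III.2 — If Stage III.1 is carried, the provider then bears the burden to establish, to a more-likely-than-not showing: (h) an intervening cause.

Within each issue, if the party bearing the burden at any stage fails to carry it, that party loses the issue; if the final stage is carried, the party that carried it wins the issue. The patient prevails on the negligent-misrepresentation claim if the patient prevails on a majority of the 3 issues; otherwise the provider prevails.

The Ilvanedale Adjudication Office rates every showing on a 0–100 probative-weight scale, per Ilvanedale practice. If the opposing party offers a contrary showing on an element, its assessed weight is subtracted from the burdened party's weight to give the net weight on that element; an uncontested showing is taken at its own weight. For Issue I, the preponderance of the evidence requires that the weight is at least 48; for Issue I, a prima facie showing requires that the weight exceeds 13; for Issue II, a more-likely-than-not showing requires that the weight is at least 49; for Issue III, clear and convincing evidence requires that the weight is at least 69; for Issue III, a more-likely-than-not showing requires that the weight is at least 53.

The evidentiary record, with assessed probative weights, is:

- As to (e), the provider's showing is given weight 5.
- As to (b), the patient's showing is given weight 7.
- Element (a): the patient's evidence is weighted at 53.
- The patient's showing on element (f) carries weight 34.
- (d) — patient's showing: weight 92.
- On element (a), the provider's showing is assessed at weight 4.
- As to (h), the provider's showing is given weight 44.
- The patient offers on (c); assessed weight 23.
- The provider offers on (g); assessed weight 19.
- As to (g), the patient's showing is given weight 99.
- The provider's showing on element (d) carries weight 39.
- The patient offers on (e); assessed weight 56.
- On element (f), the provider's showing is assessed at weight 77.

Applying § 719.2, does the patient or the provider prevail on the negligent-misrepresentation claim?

patient

— Issue I —
Stage I.1 (patient, the preponderance of the evidence, weight is at least 48): (a) net 53−4=49 ≥ 48 — meets.
  Stage I.1 is satisfied; the patient continues to bear the burden.
Stage I.2 (patient, a prima facie showing, weight exceeds 13): (b) 7 ≤ 13 — fails; (c) 23 > 13 — meets.
  Stage I.2 not carried; the patient fails its burden.
The provider prevails on this issue.
— Issue II —
At Stage II.1 the patient must meet a more-likely-than-not showing (weight is at least 49): on (d) the weight is 92 less the opposing 39 gives net 53, which does reach 49, so (d) meets the standard; on (e) the weight is 56 less the opposing 5 gives net 51, which does reach 49, so (e) meets the standard.
  The patient carries Stage II.1; the provider now bears the burden.
At Stage II.2 the provider must meet a more-likely-than-not showing (weight is at least 49): on (f) the weight is 77 less the opposing 34 gives net 43, < 49, so (f) does not meet the standard.
  The provider does not carry Stage II.2.
So the patient prevails on this issue.
— Issue III —
At Stage III.1 the patient must meet clear and convincing evidence (weight is at least 69): on (g) the weight is 99 less the opposing 19 gives net 80, ≥ 69, so (g) meets the standard.
  Stage III.1 carried; the burden shifts to the provider.
At Stage III.2 the provider must meet a more-likely-than-not showing (weight is at least 53): on (h) the weight is 44, < 53, so (h) does not meet the standard.
  Stage III.2 not carried; the provider fails its burden.
The analysis ends at Stage III.2; the patient prevails on this issue.
Per-issue: Issue I → provider; Issue II → patient; Issue III → patient. The patient must prevail on a majority of issues; overall, the patient prevails.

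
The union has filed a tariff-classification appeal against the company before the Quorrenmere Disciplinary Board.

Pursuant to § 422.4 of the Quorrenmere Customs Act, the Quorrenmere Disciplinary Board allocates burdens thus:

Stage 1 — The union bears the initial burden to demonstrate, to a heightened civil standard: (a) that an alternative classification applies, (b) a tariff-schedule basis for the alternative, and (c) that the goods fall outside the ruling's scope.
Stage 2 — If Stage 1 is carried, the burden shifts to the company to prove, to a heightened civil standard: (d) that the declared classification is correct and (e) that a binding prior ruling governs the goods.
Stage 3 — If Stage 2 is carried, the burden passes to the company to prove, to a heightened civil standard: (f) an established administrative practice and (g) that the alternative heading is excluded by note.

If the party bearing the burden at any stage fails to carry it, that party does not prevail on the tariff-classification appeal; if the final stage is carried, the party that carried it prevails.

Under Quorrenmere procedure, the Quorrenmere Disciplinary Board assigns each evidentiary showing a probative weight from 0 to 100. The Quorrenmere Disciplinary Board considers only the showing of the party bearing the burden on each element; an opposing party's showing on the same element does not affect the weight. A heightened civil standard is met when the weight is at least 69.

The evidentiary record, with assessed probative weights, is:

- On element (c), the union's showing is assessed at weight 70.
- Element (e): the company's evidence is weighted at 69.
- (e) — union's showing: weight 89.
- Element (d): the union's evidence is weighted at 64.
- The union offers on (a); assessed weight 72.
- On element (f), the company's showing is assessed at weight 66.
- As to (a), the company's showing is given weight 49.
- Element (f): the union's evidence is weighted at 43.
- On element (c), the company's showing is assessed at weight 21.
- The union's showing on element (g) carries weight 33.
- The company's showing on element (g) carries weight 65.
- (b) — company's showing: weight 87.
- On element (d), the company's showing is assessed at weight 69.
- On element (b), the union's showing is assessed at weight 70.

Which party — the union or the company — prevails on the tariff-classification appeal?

union

Stage 1 (union, a heightened civil standard, weight is at least 69): (a) 72 (company's 49 disregarded) ≥ 69 — meets; (b) 70 (company's 87 disregarded) ≥ 69 — meets; (c) 70 (company's 21 disregarded) ≥ 69 — meets.
  Stage 1 carried; the burden shifts to the company.
Stage 2 (company, a heightened civil standard, weight is at least 69): (d) 69 (union's 64 disregarded) ≥ 69 — meets; (e) 69 (union's 89 disregarded) ≥ 69 — meets.
  Stage 2 carried; the burden remains with the company.
Stage 3 (company, a heightened civil standard, weight is at least 69): (f) 66 (union's 43 disregarded) < 69 — fails; (g) 65 (union's 33 disregarded) < 69 — fails.
  The company does not carry Stage 3.
So the union prevails.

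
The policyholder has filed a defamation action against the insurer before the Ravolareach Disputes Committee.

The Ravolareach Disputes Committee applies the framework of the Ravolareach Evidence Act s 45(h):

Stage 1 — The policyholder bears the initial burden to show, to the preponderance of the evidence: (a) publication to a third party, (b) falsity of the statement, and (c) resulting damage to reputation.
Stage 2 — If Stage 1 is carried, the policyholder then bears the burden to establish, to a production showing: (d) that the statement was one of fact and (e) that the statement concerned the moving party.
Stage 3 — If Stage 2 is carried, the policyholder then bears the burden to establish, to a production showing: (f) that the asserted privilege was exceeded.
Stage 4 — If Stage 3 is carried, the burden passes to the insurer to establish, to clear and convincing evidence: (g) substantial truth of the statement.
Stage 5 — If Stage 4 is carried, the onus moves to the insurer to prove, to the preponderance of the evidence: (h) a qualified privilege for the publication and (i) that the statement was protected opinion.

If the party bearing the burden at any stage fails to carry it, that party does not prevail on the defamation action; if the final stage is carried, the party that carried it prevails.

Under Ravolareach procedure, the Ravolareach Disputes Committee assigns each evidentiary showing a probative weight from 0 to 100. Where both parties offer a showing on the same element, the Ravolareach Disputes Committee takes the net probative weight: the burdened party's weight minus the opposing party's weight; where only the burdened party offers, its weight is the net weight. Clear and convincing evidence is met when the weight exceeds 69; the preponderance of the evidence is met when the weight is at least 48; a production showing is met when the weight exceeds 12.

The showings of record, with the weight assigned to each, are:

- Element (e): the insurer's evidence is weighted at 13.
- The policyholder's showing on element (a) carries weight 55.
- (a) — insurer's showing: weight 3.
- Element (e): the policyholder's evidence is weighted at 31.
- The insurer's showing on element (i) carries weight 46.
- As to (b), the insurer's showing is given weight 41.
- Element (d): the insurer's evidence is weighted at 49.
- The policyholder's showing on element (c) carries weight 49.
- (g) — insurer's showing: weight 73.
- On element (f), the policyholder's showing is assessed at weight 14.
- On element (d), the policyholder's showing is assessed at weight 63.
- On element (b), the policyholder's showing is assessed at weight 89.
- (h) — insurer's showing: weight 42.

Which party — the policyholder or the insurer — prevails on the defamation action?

Stage 1 (policyholder, the preponderance of the evidence, weight is at least 48): (a) net 55−3=52 ≥ 48 — meets; (b) net 89−41=48 ≥ 48 — meets; (c) 49 ≥ 48 — meets.
  Stage 1 is satisfied; the policyholder continues to bear the burden.
Stage 2 (policyholder, a production showing, weight exceeds 12): (d) net 63−49=14 > 12 — meets; (e) net 31−13=18 > 12 — meets.
  Stage 2 carried; the burden remains with the policyholder.
Stage 3 (policyholder, a production showing, weight exceeds 12): (f) 14 > 12 — meets.
  All elements met. The burden passes to the insurer.
Stage 4 (insurer, clear and convincing evidence, weight exceeds 69): (g) 73 > 69 — meets.
  All elements met. The insurer retains the burden for Stage 5.
Stage 5 (insurer, the preponderance of the evidence, weight is at least 48): (h) 42 < 48 — fails; (i) 46 < 48 — fails.
  Not every element is met, so the insurer fails to carry Stage 5.
So the policyholder prevails.

policyholder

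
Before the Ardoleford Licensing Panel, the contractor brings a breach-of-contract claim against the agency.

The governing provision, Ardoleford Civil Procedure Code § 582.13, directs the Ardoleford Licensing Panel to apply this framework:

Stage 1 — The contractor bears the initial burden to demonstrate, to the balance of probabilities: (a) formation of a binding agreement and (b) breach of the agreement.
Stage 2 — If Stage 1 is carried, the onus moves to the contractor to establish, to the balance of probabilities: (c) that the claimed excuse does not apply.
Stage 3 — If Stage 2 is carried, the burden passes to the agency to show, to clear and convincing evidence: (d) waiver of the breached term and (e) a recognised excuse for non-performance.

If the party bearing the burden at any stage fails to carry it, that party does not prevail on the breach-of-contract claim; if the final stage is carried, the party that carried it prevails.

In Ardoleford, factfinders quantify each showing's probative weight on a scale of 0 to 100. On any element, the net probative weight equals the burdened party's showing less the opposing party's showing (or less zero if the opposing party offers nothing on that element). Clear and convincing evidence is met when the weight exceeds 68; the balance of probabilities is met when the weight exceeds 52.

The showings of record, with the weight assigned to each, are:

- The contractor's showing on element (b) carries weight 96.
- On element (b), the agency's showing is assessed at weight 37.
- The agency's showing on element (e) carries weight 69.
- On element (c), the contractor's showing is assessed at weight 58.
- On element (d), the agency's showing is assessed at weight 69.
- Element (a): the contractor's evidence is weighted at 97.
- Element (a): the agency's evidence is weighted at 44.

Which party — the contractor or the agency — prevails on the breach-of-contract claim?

agency

Stage 1 — burden on contractor; standard: the balance of probabilities (weight exceeds 52).
    (a): 97 − 44 = 53 > 52 [met]
    (b): 96 − 37 = 59 > 52 [met]
  Stage 1 is satisfied; the contractor continues to bear the burden.
Stage 2 — burden on contractor; standard: the balance of probabilities (weight exceeds 52).
    (c): 58 > 52 [met]
  The contractor carries Stage 2; the agency now bears the burden.
Stage 3 — burden on agency; standard: clear and convincing evidence (weight exceeds 68).
    (d): 69 > 68 [met]
    (e): 69 > 68 [met]
  Stage 3 carried; the final stage is satisfied.
All stages carried — the agency prevails.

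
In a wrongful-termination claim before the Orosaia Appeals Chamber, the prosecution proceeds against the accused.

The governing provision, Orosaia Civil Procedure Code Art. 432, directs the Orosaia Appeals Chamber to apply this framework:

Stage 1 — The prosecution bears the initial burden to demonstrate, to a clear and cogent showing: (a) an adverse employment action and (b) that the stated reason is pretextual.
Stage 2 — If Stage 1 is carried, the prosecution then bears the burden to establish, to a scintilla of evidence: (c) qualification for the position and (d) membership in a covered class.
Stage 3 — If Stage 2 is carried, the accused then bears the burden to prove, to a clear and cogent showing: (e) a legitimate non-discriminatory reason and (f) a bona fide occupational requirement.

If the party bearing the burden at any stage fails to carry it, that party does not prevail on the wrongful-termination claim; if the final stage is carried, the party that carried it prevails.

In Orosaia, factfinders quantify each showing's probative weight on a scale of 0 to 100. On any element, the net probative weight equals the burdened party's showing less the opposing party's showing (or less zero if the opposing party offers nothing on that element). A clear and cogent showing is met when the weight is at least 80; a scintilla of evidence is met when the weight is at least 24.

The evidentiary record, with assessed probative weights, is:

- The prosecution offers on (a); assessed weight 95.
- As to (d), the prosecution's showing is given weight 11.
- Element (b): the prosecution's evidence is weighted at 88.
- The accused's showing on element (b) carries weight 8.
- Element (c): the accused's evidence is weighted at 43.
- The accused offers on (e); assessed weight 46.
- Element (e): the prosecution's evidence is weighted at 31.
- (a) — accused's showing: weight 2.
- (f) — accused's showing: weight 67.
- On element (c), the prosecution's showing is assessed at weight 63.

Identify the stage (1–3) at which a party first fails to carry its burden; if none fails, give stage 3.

Stage 1 — burden on prosecution; standard: a clear and cogent showing (weight is at least 80).
    (a): 95 − 2 = 93 ≥ 80 [met]
    (b): 88 − 8 = 80 ≥ 80 [met]
  Stage 1 carried; the burden remains with the prosecution.
Stage 2 — burden on prosecution; standard: a scintilla of evidence (weight is at least 24).
    (c): 63 − 43 = 20 < 24 [not met]
    (d): 11 < 24 [not met]
  Stage 2 not carried; the prosecution fails its burden.
The accused prevails.

stage 2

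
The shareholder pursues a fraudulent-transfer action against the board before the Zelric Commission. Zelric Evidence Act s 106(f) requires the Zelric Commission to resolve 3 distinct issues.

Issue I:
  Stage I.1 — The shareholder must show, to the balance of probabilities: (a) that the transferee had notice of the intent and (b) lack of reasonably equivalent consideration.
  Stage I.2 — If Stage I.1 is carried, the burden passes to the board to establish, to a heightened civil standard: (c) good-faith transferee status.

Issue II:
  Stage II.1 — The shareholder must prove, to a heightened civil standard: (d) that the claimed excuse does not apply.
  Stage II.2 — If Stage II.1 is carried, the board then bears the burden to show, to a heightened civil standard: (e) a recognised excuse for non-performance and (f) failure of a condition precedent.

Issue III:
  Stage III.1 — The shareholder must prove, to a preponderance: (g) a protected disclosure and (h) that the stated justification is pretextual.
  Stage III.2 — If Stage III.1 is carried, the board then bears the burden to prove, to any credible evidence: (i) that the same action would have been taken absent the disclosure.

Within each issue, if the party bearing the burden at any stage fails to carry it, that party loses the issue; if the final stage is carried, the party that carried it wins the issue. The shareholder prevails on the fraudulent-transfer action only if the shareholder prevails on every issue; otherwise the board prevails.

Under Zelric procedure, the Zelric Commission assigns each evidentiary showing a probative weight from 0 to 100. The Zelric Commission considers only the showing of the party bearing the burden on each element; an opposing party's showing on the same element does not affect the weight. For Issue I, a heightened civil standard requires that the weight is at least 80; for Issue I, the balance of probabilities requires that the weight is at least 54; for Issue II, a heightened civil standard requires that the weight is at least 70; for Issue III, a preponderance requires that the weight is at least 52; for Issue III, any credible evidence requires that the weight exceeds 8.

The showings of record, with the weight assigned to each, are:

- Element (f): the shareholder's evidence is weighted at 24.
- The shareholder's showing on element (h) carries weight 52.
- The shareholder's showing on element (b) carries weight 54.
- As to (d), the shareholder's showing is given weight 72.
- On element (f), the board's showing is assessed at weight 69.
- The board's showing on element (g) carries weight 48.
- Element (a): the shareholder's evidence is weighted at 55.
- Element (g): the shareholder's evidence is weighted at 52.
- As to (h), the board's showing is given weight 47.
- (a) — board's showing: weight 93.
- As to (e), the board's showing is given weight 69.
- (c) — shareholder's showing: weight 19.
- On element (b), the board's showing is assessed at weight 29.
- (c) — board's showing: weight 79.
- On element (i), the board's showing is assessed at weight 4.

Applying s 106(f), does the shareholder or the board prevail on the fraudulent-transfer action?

— Issue I —
Stage I.1 (shareholder, the balance of probabilities, weight is at least 54): (a) 55 (board's 93 disregarded) ≥ 54 — meets; (b) 54 (board's 29 disregarded) ≥ 54 — meets.
  All elements met. The burden passes to the board.
Stage I.2 (board, a heightened civil standard, weight is at least 80): (c) 79 (shareholder's 19 disregarded) < 80 — fails.
  Not every element is met, so the board fails to carry Stage I.2.
So the shareholder prevails on this issue.
— Issue II —
At Stage II.1 the shareholder must meet a heightened civil standard (weight is at least 70): on (d) the weight is 72, which does reach 70, so (d) meets the standard.
  Stage II.1 carried; the burden shifts to the board.
At Stage II.2 the board must meet a heightened civil standard (weight is at least 70): on (e) the weight is 69, < 70, so (e) does not meet the standard; on (f) the weight is 69 (the shareholder's 24 is given no effect), < 70, so (f) does not meet the standard.
  Stage II.2 not carried; the board fails its burden.
The analysis ends at Stage II.2; the shareholder prevails on this issue.
— Issue III —
At Stage III.1 the shareholder must meet a preponderance (weight is at least 52): on (g) the weight is 52 (the board's 48 is given no effect), which does reach 52, so (g) meets the standard; on (h) the weight is 52 (the board's 47 is given no effect), ≥ 52, so (h) meets the standard.
  Stage III.1 is satisfied; the onus moves to the board.
At Stage III.2 the board must meet any credible evidence (weight exceeds 8): on (i) the weight is 4, which does not exceed 8, so (i) does not meet the standard.
  The board does not carry Stage III.2.
The shareholder prevails on this issue.
Per-issue: Issue I → shareholder; Issue II → shareholder; Issue III → shareholder. The shareholder must prevail on every issue; overall, the shareholder prevails.

shareholder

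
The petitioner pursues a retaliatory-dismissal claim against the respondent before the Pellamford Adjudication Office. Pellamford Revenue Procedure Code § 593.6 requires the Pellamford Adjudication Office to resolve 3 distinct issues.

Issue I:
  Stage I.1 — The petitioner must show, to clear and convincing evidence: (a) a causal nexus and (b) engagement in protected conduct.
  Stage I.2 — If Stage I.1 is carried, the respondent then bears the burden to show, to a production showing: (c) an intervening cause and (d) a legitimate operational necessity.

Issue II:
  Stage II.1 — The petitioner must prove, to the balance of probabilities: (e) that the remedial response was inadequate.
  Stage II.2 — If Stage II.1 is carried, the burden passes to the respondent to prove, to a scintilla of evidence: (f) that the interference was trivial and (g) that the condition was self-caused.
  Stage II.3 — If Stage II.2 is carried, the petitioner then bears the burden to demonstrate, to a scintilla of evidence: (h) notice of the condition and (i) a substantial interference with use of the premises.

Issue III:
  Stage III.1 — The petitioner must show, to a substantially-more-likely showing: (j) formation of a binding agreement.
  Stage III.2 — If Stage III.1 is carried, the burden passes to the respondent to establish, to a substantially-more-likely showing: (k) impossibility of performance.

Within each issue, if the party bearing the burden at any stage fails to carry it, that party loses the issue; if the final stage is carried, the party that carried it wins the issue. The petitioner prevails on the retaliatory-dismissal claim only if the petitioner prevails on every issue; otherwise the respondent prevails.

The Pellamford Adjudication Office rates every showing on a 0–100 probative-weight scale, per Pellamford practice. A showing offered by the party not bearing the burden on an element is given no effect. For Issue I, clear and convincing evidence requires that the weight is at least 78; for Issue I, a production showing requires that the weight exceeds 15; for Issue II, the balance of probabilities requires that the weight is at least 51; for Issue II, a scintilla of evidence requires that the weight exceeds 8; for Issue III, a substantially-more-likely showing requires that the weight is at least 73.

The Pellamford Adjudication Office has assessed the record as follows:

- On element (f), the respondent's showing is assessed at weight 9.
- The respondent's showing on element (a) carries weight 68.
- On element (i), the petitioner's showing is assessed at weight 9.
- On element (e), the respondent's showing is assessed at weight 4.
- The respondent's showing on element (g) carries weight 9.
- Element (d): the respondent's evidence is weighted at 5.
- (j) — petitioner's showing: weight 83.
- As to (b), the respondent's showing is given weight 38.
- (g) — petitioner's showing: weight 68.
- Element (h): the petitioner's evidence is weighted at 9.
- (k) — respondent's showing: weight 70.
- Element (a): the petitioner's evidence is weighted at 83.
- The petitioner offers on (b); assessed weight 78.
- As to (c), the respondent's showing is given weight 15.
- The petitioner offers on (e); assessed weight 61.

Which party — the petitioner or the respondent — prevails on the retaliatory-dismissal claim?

petitioner

— Issue I —
Stage I.1 (petitioner, clear and convincing evidence, weight is at least 78): (a) 83 (respondent's 68 disregarded) ≥ 78 — meets; (b) 78 (respondent's 38 disregarded) ≥ 78 — meets.
  Stage I.1 is satisfied; the onus moves to the respondent.
Stage I.2 (respondent, a production showing, weight exceeds 15): (c) 15 ≤ 15 — fails; (d) 5 ≤ 15 — fails.
  Stage I.2 not carried; the respondent fails its burden.
So the petitioner prevails on this issue.
— Issue II —
Stage II.1 (petitioner, the balance of probabilities, weight is at least 51): (e) 61 (respondent's 4 disregarded) ≥ 51 — meets.
  Stage II.1 is satisfied; the onus moves to the respondent.
Stage II.2 (respondent, a scintilla of evidence, weight exceeds 8): (f) 9 > 8 — meets; (g) 9 (petitioner's 68 disregarded) > 8 — meets.
  The respondent carries Stage II.2; the petitioner now bears the burden.
Stage II.3 (petitioner, a scintilla of evidence, weight exceeds 8): (h) 9 > 8 — meets; (i) 9 > 8 — meets.
  Stage II.3 carried; the final stage is satisfied.
All stages carried — the petitioner prevails on this issue.
— Issue III —
At Stage III.1 the petitioner must meet a substantially-more-likely showing (weight is at least 73): on (j) the weight is 83, which does reach 73, so (j) meets the standard.
  All elements met. The burden passes to the respondent.
At Stage III.2 the respondent must meet a substantially-more-likely showing (weight is at least 73): on (k) the weight is 70, which does not reach 73, so (k) does not meet the standard.
  Stage III.2 not carried; the respondent fails its burden.
The petitioner prevails on this issue.
Per-issue: Issue I → petitioner; Issue II → petitioner; Issue III → petitioner. The petitioner must prevail on every issue; overall, the petitioner prevails.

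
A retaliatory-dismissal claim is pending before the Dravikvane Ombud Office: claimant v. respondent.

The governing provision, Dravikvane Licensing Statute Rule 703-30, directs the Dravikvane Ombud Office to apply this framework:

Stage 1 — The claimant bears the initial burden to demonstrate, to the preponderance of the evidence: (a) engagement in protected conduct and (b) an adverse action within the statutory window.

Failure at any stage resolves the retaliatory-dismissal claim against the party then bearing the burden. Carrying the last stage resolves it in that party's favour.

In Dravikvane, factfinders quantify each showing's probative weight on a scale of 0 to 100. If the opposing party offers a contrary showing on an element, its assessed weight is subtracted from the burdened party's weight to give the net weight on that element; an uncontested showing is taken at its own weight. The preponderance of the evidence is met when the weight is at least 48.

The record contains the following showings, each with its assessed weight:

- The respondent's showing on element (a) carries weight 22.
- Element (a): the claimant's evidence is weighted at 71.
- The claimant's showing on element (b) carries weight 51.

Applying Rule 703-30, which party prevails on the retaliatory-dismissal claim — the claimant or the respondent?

claimant

Stage 1 — burden on claimant; standard: the preponderance of the evidence (weight is at least 48).
    (a): 71 − 22 = 49 ≥ 48 [met]
    (b): 51 ≥ 48 [met]
  Stage 1 carried; the final stage is satisfied.
Every stage carried; the claimant prevails.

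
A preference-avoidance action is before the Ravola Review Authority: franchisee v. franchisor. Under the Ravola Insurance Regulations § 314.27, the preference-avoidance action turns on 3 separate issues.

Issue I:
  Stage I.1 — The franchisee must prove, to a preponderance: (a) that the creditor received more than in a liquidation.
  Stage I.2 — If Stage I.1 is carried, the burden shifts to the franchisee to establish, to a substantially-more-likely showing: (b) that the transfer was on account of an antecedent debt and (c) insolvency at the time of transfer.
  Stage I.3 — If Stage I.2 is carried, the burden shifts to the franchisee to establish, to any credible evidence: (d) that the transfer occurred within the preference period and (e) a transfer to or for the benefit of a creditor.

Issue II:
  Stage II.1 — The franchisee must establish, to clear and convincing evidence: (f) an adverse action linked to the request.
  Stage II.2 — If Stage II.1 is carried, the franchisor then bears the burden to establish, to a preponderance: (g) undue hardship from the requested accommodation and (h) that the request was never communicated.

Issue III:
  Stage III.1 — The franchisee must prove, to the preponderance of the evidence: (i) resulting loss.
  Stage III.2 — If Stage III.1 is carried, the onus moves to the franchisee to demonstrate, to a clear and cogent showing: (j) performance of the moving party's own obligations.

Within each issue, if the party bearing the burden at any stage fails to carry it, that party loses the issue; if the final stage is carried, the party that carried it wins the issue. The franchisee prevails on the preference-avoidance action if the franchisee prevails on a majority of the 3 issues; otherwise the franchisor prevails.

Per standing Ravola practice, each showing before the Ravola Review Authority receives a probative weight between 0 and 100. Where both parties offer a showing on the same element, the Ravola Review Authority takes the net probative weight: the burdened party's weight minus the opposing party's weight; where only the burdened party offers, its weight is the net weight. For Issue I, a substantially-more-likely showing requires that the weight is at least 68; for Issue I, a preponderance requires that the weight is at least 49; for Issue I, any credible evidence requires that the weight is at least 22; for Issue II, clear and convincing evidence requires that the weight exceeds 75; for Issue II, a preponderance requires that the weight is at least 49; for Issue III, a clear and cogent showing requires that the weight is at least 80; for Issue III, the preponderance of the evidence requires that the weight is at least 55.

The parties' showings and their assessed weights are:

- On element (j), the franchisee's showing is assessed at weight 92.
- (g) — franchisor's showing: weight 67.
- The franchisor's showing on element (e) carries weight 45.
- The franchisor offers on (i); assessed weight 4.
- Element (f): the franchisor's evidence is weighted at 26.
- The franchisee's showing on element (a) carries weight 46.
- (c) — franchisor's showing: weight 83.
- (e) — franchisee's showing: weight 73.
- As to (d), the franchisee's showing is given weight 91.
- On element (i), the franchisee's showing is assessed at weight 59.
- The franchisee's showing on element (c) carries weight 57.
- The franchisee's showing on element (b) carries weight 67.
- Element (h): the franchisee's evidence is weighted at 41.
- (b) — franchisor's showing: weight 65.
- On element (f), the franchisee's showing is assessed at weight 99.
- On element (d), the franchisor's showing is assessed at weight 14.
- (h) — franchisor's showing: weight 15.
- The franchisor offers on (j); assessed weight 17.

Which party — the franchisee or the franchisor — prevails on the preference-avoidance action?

— Issue I —
Stage I.1 — burden on franchisee; standard: a preponderance (weight is at least 49).
    (a): 46 < 49 [not met]
  Stage I.1 not carried; the franchisee fails its burden.
The analysis ends at Stage I.1; the franchisor prevails on this issue.
— Issue II —
Stage II.1 — burden on franchisee; standard: clear and convincing evidence (weight exceeds 75).
    (f): 99 − 26 = 73 ≤ 75 [not met]
  Not every element is met, so the franchisee fails to carry Stage II.1.
The franchisor prevails on this issue.
— Issue III —
Stage III.1 (franchisee, the preponderance of the evidence, weight is at least 55): (i) net 59−4=55 ≥ 55 — meets.
  All elements met. The franchisee retains the burden for Stage III.2.
Stage III.2 (franchisee, a clear and cogent showing, weight is at least 80): (j) net 92−17=75 < 80 — fails.
  Stage III.2 not carried; the franchisee fails its burden.
The analysis ends at Stage III.2; the franchisor prevails on this issue.
Per-issue: Issue I → franchisor; Issue II → franchisor; Issue III → franchisor. The franchisee must prevail on a majority of issues; overall, the franchisor prevails.

franchisor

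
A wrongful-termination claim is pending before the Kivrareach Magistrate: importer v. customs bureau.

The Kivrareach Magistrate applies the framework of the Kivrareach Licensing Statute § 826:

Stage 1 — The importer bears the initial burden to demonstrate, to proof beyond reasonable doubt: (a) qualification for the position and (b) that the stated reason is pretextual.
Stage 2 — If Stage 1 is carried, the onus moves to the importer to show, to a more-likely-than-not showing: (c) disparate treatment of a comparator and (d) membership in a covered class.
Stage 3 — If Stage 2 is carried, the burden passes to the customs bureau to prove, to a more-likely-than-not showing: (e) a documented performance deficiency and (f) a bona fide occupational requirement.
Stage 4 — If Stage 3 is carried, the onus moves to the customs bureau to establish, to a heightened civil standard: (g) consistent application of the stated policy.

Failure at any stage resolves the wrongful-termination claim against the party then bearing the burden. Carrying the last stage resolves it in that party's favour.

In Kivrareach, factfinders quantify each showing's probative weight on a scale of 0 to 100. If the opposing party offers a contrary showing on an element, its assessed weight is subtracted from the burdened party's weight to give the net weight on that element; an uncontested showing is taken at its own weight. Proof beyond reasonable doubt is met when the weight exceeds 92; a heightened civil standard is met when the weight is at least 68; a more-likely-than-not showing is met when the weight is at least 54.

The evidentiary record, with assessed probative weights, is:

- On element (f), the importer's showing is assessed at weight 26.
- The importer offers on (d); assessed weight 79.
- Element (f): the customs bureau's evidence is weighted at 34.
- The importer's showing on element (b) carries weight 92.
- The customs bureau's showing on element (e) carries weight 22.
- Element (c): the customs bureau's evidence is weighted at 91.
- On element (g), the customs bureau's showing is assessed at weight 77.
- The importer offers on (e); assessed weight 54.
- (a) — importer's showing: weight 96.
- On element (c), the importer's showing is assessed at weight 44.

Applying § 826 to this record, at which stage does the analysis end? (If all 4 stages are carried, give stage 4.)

Stage 1 — burden on importer; standard: proof beyond reasonable doubt (weight exceeds 92).
    (a): 96 > 92 [met]
    (b): 92 ≤ 92 [not met]
  The importer does not carry Stage 1.
The customs bureau prevails.

stage 1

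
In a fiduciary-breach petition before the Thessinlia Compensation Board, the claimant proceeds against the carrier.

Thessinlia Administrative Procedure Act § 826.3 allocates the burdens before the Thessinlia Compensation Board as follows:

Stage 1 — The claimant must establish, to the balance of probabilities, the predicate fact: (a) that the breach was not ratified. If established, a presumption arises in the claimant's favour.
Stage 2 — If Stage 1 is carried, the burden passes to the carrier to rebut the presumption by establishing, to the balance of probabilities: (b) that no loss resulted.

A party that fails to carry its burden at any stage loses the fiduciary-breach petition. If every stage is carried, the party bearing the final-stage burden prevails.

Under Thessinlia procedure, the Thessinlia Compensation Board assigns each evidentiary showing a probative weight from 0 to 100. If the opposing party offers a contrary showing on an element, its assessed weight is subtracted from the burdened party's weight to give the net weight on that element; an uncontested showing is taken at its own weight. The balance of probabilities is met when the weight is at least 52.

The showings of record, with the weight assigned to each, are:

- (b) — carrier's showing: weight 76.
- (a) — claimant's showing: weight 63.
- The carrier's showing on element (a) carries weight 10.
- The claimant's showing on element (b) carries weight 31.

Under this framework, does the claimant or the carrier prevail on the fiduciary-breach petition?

Stage 1 (claimant, the balance of probabilities, weight is at least 52): (a) net 63−10=53 ≥ 52 — meets.
  All elements met. The burden passes to the carrier.
Stage 2 (carrier, the balance of probabilities, weight is at least 52): (b) net 76−31=45 < 52 — fails.
  The carrier does not carry Stage 2.
The claimant prevails.

claimant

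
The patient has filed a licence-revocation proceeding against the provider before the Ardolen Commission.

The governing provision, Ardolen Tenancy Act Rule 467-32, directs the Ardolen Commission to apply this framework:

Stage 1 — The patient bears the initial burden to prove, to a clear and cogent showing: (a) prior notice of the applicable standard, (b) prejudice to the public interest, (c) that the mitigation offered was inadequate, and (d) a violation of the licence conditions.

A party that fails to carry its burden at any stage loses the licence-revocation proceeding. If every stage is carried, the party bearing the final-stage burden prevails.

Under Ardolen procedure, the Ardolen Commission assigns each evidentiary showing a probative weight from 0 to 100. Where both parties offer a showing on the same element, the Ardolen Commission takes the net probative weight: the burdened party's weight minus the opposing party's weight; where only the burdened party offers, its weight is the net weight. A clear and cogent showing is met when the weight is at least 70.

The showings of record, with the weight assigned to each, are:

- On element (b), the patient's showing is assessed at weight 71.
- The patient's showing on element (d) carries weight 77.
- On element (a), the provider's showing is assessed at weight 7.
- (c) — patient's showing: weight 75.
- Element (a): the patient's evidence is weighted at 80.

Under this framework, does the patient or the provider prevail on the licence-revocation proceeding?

Stage 1 — burden on patient; standard: a clear and cogent showing (weight is at least 70).
    (a): 80 − 7 = 73 ≥ 70 [met]
    (b): 71 ≥ 70 [met]
    (c): 75 ≥ 70 [met]
    (d): 77 ≥ 70 [met]
  All elements met at the final stage.
All stages carried — the patient prevails.

patient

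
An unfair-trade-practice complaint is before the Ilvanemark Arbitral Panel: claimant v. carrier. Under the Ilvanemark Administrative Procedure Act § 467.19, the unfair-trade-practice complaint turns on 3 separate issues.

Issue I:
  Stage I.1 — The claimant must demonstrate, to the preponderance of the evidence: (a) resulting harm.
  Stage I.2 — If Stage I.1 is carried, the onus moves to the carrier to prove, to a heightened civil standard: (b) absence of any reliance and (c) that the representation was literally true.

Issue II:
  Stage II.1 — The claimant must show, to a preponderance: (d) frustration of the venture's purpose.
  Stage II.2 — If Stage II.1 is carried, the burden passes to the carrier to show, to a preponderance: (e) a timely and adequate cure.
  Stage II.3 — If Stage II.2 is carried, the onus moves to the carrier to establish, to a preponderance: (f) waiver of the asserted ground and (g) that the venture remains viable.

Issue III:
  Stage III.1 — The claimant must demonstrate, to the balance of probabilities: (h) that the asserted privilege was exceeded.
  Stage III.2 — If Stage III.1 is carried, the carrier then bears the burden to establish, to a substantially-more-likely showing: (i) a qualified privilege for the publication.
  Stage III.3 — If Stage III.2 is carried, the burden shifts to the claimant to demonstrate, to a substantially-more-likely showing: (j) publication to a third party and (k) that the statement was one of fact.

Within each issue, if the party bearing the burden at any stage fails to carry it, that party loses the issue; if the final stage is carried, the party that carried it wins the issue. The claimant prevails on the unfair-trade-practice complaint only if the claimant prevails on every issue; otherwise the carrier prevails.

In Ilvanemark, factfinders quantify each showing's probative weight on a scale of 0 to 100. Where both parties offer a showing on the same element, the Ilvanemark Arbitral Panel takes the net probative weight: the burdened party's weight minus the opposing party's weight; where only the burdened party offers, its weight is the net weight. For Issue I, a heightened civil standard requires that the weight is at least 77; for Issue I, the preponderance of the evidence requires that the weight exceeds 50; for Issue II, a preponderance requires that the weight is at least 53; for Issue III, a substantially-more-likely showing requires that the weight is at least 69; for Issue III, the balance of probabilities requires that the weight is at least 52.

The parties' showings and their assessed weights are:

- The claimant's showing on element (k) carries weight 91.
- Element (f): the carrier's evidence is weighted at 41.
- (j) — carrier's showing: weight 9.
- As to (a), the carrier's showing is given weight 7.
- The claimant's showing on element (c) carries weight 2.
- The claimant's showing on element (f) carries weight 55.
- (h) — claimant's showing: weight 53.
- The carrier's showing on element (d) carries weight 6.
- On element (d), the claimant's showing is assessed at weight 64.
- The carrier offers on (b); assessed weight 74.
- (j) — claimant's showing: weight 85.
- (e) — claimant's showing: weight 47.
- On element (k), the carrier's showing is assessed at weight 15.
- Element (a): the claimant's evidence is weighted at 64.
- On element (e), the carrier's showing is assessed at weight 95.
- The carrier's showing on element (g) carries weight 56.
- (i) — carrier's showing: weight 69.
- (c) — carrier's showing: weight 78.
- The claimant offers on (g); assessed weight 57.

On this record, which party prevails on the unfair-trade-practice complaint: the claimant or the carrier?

claimant

— Issue I —
At Stage I.1 the claimant must meet the preponderance of the evidence (weight exceeds 50): on (a) the weight is 64 less the opposing 7 gives net 57, which does exceed 50, so (a) meets the standard.
  All elements met. The burden passes to the carrier.
At Stage I.2 the carrier must meet a heightened civil standard (weight is at least 77): on (b) the weight is 74, which does not reach 77, so (b) does not meet the standard; on (c) the weight is 78 less the opposing 2 gives net 76, < 77, so (c) does not meet the standard.
  Stage I.2 not carried; the carrier fails its burden.
So the claimant prevails on this issue.
— Issue II —
Stage II.1 — burden on claimant; standard: a preponderance (weight is at least 53).
    (d): 64 − 6 = 58 ≥ 53 [met]
  Stage II.1 is satisfied; the onus moves to the carrier.
Stage II.2 — burden on carrier; standard: a preponderance (weight is at least 53).
    (e): 95 − 47 = 48 < 53 [not met]
  Not every element is met, so the carrier fails to carry Stage II.2.
The analysis ends at Stage II.2; the claimant prevails on this issue.
— Issue III —
Stage III.1 — burden on claimant; standard: the balance of probabilities (weight is at least 52).
    (h): 53 ≥ 52 [met]
  The claimant carries Stage III.1; the carrier now bears the burden.
Stage III.2 — burden on carrier; standard: a substantially-more-likely showing (weight is at least 69).
    (i): 69 ≥ 69 [met]
  Stage III.2 carried; the burden shifts to the claimant.
Stage III.3 — burden on claimant; standard: a substantially-more-likely showing (weight is at least 69).
    (j): 85 − 9 = 76 ≥ 69 [met]
    (k): 91 − 15 = 76 ≥ 69 [met]
  The claimant carries the last stage.
With every stage satisfied, the claimant prevails on this issue.
Per-issue: Issue I → claimant; Issue II → claimant; Issue III → claimant. The claimant must prevail on every issue; overall, the claimant prevails.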